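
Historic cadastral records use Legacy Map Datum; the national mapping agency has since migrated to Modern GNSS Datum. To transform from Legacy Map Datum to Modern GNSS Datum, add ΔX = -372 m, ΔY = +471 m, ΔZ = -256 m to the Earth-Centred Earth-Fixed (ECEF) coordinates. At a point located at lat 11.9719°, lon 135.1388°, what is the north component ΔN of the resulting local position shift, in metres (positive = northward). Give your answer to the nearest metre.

At φ = 11.9719°, λ = 135.1388°: sin φ = 0.207432, cos φ = 0.978249, sin λ = 0.705392, cos λ = -0.708818.
ΔN = −sin φ cos λ·ΔX − sin φ sin λ·ΔY + cos φ·ΔZ = −(0.207432)(-0.708818)(-372) − (0.207432)(0.705392)(471) + (0.978249)(-256) = -374.04 m.

ΔN = -374 m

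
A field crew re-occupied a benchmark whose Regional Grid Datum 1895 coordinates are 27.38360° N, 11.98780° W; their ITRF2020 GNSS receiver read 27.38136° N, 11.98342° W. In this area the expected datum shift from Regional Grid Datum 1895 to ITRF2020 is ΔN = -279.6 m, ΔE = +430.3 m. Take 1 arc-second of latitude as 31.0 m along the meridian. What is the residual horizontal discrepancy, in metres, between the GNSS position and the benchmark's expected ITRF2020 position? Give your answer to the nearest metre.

30 m

Observed coordinate differences: Δφ = -0.00224°, Δλ = +0.00438°.
Converting to metres (1° lat = 111600 m, cos φ = 0.887947): observed ΔN = -250.0 m, observed ΔE = 434.0 m.
Subtracting the expected shift leaves a residual of -250.0 − (-279.6) = 29.6 m north and 434.0 − (430.3) = 3.7 m east.
Residual distance = √(29.6² + 3.7²) = 29.9 m.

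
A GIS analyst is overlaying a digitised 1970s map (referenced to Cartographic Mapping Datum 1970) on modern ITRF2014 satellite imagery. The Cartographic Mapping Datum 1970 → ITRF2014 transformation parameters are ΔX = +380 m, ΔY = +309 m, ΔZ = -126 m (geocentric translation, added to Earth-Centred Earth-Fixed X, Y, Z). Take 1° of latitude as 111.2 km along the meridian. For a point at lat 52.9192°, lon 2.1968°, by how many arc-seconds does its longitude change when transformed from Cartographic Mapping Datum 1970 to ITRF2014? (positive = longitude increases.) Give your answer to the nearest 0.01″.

sin φ = 0.797786, cos φ = 0.602941, sin λ = 0.038332, cos λ = 0.999265.
East component: ΔE = −sin λ·ΔX + cos λ·ΔY = −(0.038332)(380) + (0.999265)(309) = 294.21 m.
1° of latitude spans 111200 m; at latitude φ, 1° of longitude spans that × cos φ = 67047.0 m, so Δλ = 294.21 / 67047.0 × 3600 = 15.797″.

Δλ = 15.80″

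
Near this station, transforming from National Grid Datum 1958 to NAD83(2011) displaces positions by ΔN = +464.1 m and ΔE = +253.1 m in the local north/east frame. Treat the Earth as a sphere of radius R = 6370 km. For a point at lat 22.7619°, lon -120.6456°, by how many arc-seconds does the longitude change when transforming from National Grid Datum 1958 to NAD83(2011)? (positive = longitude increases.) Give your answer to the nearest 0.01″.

Δλ = 8.89″

At latitude 22.7619°, cos φ = 0.922121.
One radian of longitude at latitude φ spans R cos φ, so Δλ = ΔE / (R cos φ) = 253.1 / (6370000 × 0.922121) = 4.3089e-05 rad = 8.888″.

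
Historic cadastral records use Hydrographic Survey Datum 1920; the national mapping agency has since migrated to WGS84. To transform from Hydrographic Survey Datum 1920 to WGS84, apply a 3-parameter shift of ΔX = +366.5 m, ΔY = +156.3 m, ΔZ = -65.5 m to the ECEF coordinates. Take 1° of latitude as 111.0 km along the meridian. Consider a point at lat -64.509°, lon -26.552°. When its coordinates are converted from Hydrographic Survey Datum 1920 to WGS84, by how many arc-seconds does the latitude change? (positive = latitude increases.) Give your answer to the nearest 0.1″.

sin φ = -0.902653, cos φ = 0.430369, sin λ = -0.447010, cos λ = 0.894529.
North component: ΔN = −sin φ cos λ·ΔX − sin φ sin λ·ΔY + cos φ·ΔZ = −(-0.902653)(0.894529)(366.5) − (-0.902653)(-0.447010)(156.3) + (0.430369)(-65.5) = 204.67 m.
1° of latitude spans 111000 m, so Δφ = 204.67 / 111000 × 3600 = 6.638″.

Δφ = 6.6″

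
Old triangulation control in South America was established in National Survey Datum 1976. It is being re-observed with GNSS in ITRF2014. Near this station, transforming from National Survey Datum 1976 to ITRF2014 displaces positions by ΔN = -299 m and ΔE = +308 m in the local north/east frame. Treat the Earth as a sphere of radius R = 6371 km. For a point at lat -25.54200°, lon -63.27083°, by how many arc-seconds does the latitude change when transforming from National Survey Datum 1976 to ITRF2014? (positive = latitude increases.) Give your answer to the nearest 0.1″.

On a sphere of radius R, 1 rad of latitude = R, so Δφ = ΔN / R = -299.0 / 6371000 = -4.6931e-05 rad = -9.680″.

Δφ = -9.7″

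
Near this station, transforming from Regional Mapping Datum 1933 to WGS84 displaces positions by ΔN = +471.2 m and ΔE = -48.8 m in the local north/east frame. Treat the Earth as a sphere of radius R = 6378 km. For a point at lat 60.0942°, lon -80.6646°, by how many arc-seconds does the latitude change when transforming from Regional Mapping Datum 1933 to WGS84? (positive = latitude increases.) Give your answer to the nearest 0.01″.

On a sphere of radius R, 1 rad of latitude = R, so Δφ = ΔN / R = 471.2 / 6378000 = 7.3879e-05 rad = 15.239″.

Δφ = 15.24″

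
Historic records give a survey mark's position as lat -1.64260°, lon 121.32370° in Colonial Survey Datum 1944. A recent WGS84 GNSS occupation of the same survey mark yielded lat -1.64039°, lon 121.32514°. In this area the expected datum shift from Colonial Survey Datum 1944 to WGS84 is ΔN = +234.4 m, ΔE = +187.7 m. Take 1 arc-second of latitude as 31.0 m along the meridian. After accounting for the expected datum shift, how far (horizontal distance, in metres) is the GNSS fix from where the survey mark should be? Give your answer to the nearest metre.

Observed coordinate differences: Δφ = +0.00221°, Δλ = +0.00144°.
Converting to metres (1° lat = 111600 m, cos φ = 0.999589): observed ΔN = 246.6 m, observed ΔE = 160.6 m.
Subtracting the expected shift leaves a residual of 246.6 − (234.4) = 12.2 m north and 160.6 − (187.7) = -27.1 m east.
Residual distance = √(12.2² + (-27.1)²) = 29.7 m.

30 m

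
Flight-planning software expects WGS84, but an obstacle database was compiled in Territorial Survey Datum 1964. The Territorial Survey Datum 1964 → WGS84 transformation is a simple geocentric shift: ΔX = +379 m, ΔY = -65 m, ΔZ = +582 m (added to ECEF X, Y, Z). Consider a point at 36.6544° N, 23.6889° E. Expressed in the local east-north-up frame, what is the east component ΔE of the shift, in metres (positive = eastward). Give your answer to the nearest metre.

The local east axis at (φ, λ) is (−sin λ, cos λ, 0), so ΔE = −sin(23.6889°)·379 + cos(23.6889°)·(-65) = -211.79 m.

ΔE = -212 m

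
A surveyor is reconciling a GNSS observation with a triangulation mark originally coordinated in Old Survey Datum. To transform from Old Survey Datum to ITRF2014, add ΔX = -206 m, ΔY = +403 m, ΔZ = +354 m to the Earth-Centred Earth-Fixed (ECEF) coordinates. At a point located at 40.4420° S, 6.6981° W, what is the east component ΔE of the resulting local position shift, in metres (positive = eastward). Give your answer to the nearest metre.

ΔE = 376 m

At φ = -40.4420°, λ = -6.6981°: sin φ = -0.648678, cos φ = 0.761063, sin λ = -0.116638, cos λ = 0.993175.
ΔE = −sin λ·ΔX + cos λ·ΔY = −(-0.116638)·(-206) + (0.993175)·(403) = 376.22 m.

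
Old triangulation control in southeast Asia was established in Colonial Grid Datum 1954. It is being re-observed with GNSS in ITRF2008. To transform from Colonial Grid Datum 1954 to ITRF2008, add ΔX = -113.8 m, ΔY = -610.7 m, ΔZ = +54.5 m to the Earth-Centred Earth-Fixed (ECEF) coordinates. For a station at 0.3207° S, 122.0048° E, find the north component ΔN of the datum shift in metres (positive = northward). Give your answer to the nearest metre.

At φ = -0.3207°, λ = 122.0048°: sin φ = -0.005597, cos φ = 0.999984, sin λ = 0.848004, cos λ = -0.529990.
ΔN = −sin φ cos λ·ΔX − sin φ sin λ·ΔY + cos φ·ΔZ = −(-0.005597)(-0.529990)(-113.8) − (-0.005597)(0.848004)(-610.7) + (0.999984)(54.5) = 51.94 m.

ΔN = 52 m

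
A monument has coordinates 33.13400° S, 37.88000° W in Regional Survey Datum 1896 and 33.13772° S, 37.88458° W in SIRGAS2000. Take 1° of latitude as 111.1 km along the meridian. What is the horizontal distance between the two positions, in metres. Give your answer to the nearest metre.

Δφ = -33.13772° − -33.13400° = -0.00372°; Δλ = -37.88458° − -37.88000° = -0.00458°.
ΔN = Δφ × 111100 = -413.3 m; ΔE = Δλ × 111100 × cos(-33.13400°) = -0.00458 × 111100 × 0.837395 = -426.1 m.
Distance = √(ΔE² + ΔN²) = √((-426.1)² + (-413.3)²) = 593.6 m.

594 m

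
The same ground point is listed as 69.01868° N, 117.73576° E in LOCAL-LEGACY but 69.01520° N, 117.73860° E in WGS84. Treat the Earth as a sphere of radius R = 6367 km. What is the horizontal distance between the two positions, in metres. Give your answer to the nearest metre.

Δφ = 69.01520° − 69.01868° = -0.00348°; Δλ = 117.73860° − 117.73576° = +0.00284°.
1° along a meridian = πR/180 = 111125 m.
ΔN = Δφ × 111125 = -386.7 m; ΔE = Δλ × 111125 × cos(69.01868°) = +0.00284 × 111125 × 0.358064 = 113.0 m.
Distance = √(ΔE² + ΔN²) = √(113.0² + (-386.7)²) = 402.9 m.

403 m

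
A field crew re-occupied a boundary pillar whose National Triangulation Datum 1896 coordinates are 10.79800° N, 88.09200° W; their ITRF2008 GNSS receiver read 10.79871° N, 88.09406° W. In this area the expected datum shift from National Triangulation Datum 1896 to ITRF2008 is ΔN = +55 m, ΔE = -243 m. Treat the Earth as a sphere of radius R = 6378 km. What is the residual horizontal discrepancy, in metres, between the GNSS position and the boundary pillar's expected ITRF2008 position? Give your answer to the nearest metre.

30 m

Observed coordinate differences: Δφ = +0.00071°, Δλ = -0.00206°.
Converting to metres (1° lat = 111317 m, cos φ = 0.982294): observed ΔN = 79.0 m, observed ΔE = -225.3 m.
Subtracting the expected shift leaves a residual of 79.0 − (55) = 24.0 m north and -225.3 − (-243) = 17.7 m east.
Residual distance = √(24.0² + 17.7²) = 29.9 m.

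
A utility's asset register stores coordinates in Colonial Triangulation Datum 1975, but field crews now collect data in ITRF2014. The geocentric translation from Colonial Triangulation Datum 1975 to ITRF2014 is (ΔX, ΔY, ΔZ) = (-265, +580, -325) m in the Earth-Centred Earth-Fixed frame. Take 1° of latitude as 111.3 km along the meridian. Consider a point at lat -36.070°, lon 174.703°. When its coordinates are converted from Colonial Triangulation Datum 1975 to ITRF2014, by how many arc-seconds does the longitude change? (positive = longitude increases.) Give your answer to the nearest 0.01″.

sin φ = -0.588773, cos φ = 0.808298, sin λ = 0.092318, cos λ = -0.995730.
East component: ΔE = −sin λ·ΔX + cos λ·ΔY = −(0.092318)(-265) + (-0.995730)(580) = -553.06 m.
1° of latitude spans 111300 m; at latitude φ, 1° of longitude spans that × cos φ = 89963.6 m, so Δλ = -553.06 / 89963.6 × 3600 = -22.131″.

Δλ = -22.13″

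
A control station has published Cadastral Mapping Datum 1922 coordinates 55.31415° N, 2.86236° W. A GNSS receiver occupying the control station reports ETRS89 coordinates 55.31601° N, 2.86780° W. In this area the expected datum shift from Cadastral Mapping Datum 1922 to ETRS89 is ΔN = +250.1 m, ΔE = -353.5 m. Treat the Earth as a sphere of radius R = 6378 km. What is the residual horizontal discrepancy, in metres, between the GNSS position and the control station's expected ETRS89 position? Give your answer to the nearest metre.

Observed coordinate differences: Δφ = +0.00186°, Δλ = -0.00544°.
Converting to metres (1° lat = 111317 m, cos φ = 0.569076): observed ΔN = 207.0 m, observed ΔE = -344.6 m.
Subtracting the expected shift leaves a residual of 207.0 − (250.1) = -43.1 m north and -344.6 − (-353.5) = 8.9 m east.
Residual distance = √((-43.1)² + 8.9²) = 44.0 m.

44 m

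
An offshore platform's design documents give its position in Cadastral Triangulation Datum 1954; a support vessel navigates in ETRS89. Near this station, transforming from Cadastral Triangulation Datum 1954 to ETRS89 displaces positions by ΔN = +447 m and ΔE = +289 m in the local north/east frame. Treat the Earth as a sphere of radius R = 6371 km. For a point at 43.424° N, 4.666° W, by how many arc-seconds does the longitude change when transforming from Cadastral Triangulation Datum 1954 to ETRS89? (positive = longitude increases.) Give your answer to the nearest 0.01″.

At latitude 43.424°, cos φ = 0.726287.
One radian of longitude at latitude φ spans R cos φ, so Δλ = ΔE / (R cos φ) = 289.0 / (6371000 × 0.726287) = 6.2457e-05 rad = 12.883″.

Δλ = 12.88″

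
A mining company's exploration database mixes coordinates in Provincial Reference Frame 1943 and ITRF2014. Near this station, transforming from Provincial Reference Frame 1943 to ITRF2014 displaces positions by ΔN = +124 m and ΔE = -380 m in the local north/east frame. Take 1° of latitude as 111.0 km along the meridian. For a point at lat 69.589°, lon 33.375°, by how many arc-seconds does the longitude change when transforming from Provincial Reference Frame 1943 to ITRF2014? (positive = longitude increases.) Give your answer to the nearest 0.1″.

Δλ = -35.3″

At latitude 69.589°, cos φ = 0.348752.
1° of longitude at this latitude = 111.0 × cos φ = 38.71 km, so Δλ = -380.0 / 38711.5 = -0.0098162° = -35.338″.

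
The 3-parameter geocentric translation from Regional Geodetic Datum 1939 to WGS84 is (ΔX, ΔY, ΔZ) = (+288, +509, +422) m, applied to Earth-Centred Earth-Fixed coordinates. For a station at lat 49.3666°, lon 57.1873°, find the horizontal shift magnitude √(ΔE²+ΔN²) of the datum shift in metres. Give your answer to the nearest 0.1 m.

The local east axis at (φ, λ) is (−sin λ, cos λ, 0), so ΔE = −sin(57.1873°)·288 + cos(57.1873°)·509 = 33.78 m.
The local north axis is (−sin φ cos λ, −sin φ sin λ, cos φ), giving ΔN = -118.437 − 324.644 + 274.813 = -168.27 m.
Horizontal magnitude = √(ΔE² + ΔN²) = √(33.78² + (-168.27)²) = 171.62 m.

171.6 m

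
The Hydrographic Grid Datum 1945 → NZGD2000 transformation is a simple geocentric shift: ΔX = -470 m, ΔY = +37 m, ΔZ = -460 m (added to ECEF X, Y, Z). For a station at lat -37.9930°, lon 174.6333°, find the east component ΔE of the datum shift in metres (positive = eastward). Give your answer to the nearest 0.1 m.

ΔE = 7.1 m

The local east axis at (φ, λ) is (−sin λ, cos λ, 0), so ΔE = −sin(174.6333°)·(-470) + cos(174.6333°)·37 = 7.12 m.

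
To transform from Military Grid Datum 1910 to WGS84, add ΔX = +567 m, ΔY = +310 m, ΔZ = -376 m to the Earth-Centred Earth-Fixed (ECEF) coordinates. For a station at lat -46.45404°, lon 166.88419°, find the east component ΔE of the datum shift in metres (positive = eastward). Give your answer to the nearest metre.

ΔE = -431 m

The local east axis at (φ, λ) is (−sin λ, cos λ, 0), so ΔE = −sin(166.88419°)·567 + cos(166.88419°)·310 = -430.58 m.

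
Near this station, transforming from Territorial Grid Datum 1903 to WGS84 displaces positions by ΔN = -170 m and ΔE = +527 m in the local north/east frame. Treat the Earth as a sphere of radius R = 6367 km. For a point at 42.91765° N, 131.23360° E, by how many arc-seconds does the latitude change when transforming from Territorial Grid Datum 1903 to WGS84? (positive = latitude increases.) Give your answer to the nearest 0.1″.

On a sphere of radius R, 1 rad of latitude = R, so Δφ = ΔN / R = -170.0 / 6367000 = -2.6700e-05 rad = -5.507″.

Δφ = -5.5″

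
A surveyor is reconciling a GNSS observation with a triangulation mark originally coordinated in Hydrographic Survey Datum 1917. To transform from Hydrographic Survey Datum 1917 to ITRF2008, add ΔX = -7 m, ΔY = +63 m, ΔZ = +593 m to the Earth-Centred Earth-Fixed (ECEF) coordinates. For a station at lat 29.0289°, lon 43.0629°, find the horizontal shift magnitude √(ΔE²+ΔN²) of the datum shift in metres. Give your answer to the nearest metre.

503 m

The local east axis at (φ, λ) is (−sin λ, cos λ, 0), so ΔE = −sin(43.0629°)·(-7) + cos(43.0629°)·63 = 50.81 m.
The local north axis is (−sin φ cos λ, −sin φ sin λ, cos φ), giving ΔN = 2.482 − 20.874 + 518.504 = 500.11 m.
Horizontal magnitude = √(ΔE² + ΔN²) = √(50.81² + 500.11²) = 502.69 m.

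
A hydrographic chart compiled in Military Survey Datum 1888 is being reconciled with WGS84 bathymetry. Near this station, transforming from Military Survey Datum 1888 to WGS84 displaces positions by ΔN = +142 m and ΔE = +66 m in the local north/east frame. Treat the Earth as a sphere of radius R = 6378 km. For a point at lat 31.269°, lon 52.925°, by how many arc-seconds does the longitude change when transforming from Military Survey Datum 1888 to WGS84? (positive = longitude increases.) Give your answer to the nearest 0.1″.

Δλ = 2.5″

At latitude 31.269°, cos φ = 0.854740.
One radian of longitude at latitude φ spans R cos φ, so Δλ = ΔE / (R cos φ) = 66.0 / (6378000 × 0.854740) = 1.2107e-05 rad = 2.497″.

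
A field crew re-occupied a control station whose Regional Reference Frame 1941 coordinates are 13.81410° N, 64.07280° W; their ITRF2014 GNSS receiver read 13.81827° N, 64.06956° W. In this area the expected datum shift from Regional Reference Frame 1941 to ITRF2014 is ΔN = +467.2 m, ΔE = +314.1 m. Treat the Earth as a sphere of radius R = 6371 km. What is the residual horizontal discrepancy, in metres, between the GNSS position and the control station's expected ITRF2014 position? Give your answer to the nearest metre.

Observed coordinate differences: Δφ = +0.00417°, Δλ = +0.00324°.
Converting to metres (1° lat = 111195 m, cos φ = 0.971076): observed ΔN = 463.7 m, observed ΔE = 349.9 m.
Subtracting the expected shift leaves a residual of 463.7 − (467.2) = -3.5 m north and 349.9 − (314.1) = 35.8 m east.
Residual distance = √((-3.5)² + 35.8²) = 35.9 m.

36 m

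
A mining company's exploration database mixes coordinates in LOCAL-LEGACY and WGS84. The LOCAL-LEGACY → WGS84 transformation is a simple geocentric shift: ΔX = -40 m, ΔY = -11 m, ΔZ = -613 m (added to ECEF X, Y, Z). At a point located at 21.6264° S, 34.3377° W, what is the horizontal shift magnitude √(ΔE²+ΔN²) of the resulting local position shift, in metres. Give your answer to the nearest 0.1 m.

The local east axis at (φ, λ) is (−sin λ, cos λ, 0), so ΔE = −sin(-34.3377°)·(-40) + cos(-34.3377°)·(-11) = -31.65 m.
The local north axis is (−sin φ cos λ, −sin φ sin λ, cos φ), giving ΔN = -12.173 + 2.287 − 569.849 = -579.74 m.
Horizontal magnitude = √(ΔE² + ΔN²) = √((-31.65)² + (-579.74)²) = 580.60 m.

580.6 m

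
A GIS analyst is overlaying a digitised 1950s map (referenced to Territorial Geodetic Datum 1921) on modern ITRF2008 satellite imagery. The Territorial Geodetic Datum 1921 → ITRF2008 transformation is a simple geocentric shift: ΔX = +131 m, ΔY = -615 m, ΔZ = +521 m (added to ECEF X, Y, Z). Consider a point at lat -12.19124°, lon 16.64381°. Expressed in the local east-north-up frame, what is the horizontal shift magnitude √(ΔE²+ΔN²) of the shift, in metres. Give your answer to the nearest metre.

The local east axis at (φ, λ) is (−sin λ, cos λ, 0), so ΔE = −sin(16.64381°)·131 + cos(16.64381°)·(-615) = -626.76 m.
The local north axis is (−sin φ cos λ, −sin φ sin λ, cos φ), giving ΔN = 26.505 − 37.198 + 509.251 = 498.56 m.
Horizontal magnitude = √(ΔE² + ΔN²) = √((-626.76)² + 498.56²) = 800.86 m.

801 m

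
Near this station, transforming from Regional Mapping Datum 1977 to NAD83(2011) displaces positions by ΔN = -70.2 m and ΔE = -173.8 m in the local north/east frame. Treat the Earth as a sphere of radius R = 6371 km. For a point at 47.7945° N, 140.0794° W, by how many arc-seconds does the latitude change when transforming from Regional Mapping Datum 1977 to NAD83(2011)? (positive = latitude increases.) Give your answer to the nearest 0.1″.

Δφ = -2.3″

On a sphere of radius R, 1 rad of latitude = R, so Δφ = ΔN / R = -70.2 / 6371000 = -1.1019e-05 rad = -2.273″.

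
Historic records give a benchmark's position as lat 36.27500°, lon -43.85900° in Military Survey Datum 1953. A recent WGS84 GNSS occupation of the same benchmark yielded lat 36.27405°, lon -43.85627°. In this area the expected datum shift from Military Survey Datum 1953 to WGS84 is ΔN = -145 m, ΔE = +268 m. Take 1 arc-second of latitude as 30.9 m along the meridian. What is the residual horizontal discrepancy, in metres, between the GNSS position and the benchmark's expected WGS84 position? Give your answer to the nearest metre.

Observed coordinate differences: Δφ = -0.00095°, Δλ = +0.00273°.
Converting to metres (1° lat = 111240 m, cos φ = 0.806187): observed ΔN = -105.7 m, observed ΔE = 244.8 m.
Subtracting the expected shift leaves a residual of -105.7 − (-145) = 39.3 m north and 244.8 − (268) = -23.2 m east.
Residual distance = √(39.3² + (-23.2)²) = 45.6 m.

46 m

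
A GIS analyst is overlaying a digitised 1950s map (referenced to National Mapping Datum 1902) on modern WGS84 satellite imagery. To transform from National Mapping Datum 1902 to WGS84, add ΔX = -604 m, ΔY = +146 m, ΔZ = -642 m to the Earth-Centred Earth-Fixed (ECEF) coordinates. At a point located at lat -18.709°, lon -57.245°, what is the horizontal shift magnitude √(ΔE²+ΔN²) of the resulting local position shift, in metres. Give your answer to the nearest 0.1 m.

At φ = -18.709°, λ = -57.245°: sin φ = -0.320762, cos φ = 0.947160, sin λ = -0.840992, cos λ = 0.541048.
ΔE = −sin λ·ΔX + cos λ·ΔY = −(-0.840992)·(-604) + (0.541048)·(146) = -428.97 m.
ΔN = −sin φ cos λ·ΔX − sin φ sin λ·ΔY + cos φ·ΔZ = −(-0.320762)(0.541048)(-604) − (-0.320762)(-0.840992)(146) + (0.947160)(-642) = -752.28 m.
Horizontal magnitude = √(ΔE² + ΔN²) = √((-428.97)² + (-752.28)²) = 865.99 m.

866.0 m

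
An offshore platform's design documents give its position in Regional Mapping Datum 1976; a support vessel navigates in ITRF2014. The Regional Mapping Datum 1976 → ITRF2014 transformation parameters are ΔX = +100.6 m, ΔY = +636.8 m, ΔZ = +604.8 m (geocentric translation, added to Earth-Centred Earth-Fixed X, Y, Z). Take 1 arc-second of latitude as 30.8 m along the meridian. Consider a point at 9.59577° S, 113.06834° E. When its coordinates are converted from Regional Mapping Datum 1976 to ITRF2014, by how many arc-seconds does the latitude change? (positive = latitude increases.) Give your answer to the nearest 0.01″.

Δφ = 22.32″

sin φ = -0.166696, cos φ = 0.986008, sin λ = 0.920038, cos λ = -0.391829.
North component: ΔN = −sin φ cos λ·ΔX − sin φ sin λ·ΔY + cos φ·ΔZ = −(-0.166696)(-0.391829)(100.6) − (-0.166696)(0.920038)(636.8) + (0.986008)(604.8) = 687.43 m.
1° of latitude spans 3600 × 30.80 = 110880 m, so Δφ = 687.43 / 110880 × 3600 = 22.319″.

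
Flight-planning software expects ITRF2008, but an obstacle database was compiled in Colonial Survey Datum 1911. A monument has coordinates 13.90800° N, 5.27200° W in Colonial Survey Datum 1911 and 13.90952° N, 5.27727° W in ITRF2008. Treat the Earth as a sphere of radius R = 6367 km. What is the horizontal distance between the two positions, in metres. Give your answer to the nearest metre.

593 m

Δφ = 13.90952° − 13.90800° = +0.00152°; Δλ = -5.27727° − -5.27200° = -0.00527°.
1° along a meridian = πR/180 = 111125 m.
ΔN = Δφ × 111125 = 168.9 m; ΔE = Δλ × 111125 × cos(13.90800°) = -0.00527 × 111125 × 0.970683 = -568.5 m.
Distance = √(ΔE² + ΔN²) = √((-568.5)² + 168.9²) = 593.0 m.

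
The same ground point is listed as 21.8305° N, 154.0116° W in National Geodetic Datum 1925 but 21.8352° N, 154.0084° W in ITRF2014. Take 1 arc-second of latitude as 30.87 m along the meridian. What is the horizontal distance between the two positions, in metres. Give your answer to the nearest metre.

618 m

Δφ = 21.8352° − 21.8305° = +0.0047°; Δλ = -154.0084° − -154.0116° = +0.0032°.
1° of latitude = 3600 × 30.87 = 111132 m.
ΔN = Δφ × 111132 = 522.3 m; ΔE = Δλ × 111132 × cos(21.8305°) = +0.0032 × 111132 × 0.928288 = 330.1 m.
Distance = √(ΔE² + ΔN²) = √(330.1² + 522.3²) = 617.9 m.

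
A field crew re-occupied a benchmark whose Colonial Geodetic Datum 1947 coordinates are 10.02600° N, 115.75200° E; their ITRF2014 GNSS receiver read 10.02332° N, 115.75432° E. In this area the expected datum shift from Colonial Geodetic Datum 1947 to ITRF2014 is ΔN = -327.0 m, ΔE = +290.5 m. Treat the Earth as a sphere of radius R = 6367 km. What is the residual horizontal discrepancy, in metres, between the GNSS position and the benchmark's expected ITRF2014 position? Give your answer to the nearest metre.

47 m

Observed coordinate differences: Δφ = -0.00268°, Δλ = +0.00232°.
Converting to metres (1° lat = 111125 m, cos φ = 0.984729): observed ΔN = -297.8 m, observed ΔE = 253.9 m.
Subtracting the expected shift leaves a residual of -297.8 − (-327.0) = 29.2 m north and 253.9 − (290.5) = -36.6 m east.
Residual distance = √(29.2² + (-36.6)²) = 46.8 m.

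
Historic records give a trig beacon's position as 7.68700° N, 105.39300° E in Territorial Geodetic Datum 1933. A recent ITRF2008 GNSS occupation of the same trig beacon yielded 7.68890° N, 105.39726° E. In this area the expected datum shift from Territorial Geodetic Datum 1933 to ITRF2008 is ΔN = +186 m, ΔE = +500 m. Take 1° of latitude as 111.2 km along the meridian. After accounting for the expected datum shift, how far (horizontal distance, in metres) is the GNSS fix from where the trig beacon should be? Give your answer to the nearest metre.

40 m

Observed coordinate differences: Δφ = +0.00190°, Δλ = +0.00426°.
Converting to metres (1° lat = 111200 m, cos φ = 0.991014): observed ΔN = 211.3 m, observed ΔE = 469.5 m.
Subtracting the expected shift leaves a residual of 211.3 − (186) = 25.3 m north and 469.5 − (500) = -30.5 m east.
Residual distance = √(25.3² + (-30.5)²) = 39.6 m.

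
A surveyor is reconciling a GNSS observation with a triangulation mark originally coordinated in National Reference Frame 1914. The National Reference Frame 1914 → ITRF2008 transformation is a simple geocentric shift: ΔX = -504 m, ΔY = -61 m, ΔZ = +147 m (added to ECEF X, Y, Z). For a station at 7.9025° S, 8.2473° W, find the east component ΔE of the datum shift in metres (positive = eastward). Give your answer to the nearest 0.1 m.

ΔE = -132.7 m

At φ = -7.9025°, λ = -8.2473°: sin φ = -0.137488, cos φ = 0.990503, sin λ = -0.143446, cos λ = 0.989658.
ΔE = −sin λ·ΔX + cos λ·ΔY = −(-0.143446)·(-504) + (0.989658)·(-61) = -132.67 m.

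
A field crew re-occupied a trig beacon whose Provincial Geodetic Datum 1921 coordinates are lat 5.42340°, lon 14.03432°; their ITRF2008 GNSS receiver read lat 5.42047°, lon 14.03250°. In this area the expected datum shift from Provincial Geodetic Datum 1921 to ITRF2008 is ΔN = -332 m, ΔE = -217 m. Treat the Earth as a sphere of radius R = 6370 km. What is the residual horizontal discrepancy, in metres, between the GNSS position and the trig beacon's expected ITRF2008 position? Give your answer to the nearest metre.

17 m

Observed coordinate differences: Δφ = -0.00293°, Δλ = -0.00182°.
Converting to metres (1° lat = 111177 m, cos φ = 0.995523): observed ΔN = -325.7 m, observed ΔE = -201.4 m.
Subtracting the expected shift leaves a residual of -325.7 − (-332) = 6.3 m north and -201.4 − (-217) = 15.6 m east.
Residual distance = √(6.3² + 15.6²) = 16.8 m.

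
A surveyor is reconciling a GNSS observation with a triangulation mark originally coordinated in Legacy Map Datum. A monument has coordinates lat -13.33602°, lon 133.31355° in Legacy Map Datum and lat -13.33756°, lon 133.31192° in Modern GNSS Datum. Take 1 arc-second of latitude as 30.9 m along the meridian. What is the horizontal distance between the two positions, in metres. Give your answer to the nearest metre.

Δφ = -13.33756° − -13.33602° = -0.00154°; Δλ = 133.31192° − 133.31355° = -0.00163°.
1° of latitude = 3600 × 30.90 = 111240 m.
ΔN = Δφ × 111240 = -171.3 m; ΔE = Δλ × 111240 × cos(-13.33602°) = -0.00163 × 111240 × 0.973034 = -176.4 m.
Distance = √(ΔE² + ΔN²) = √((-176.4)² + (-171.3)²) = 245.9 m.

246 m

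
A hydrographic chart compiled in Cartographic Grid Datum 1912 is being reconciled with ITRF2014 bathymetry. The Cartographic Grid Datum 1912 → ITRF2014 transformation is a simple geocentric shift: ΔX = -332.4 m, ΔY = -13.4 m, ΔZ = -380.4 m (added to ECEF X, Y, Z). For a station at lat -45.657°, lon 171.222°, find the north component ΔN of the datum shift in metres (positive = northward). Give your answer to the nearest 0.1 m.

ΔN = -32.4 m

At φ = -45.657°, λ = 171.222°: sin φ = -0.715168, cos φ = 0.698952, sin λ = 0.152606, cos λ = -0.988287.
ΔN = −sin φ cos λ·ΔX − sin φ sin λ·ΔY + cos φ·ΔZ = −(-0.715168)(-0.988287)(-332.4) − (-0.715168)(0.152606)(-13.4) + (0.698952)(-380.4) = -32.41 m.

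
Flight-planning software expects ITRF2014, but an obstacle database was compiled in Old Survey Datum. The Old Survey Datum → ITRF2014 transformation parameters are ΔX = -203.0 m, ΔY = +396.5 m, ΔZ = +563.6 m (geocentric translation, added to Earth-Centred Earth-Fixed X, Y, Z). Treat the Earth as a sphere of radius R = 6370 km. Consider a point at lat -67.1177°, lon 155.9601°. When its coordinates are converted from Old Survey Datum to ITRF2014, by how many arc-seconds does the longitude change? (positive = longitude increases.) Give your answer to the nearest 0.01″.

sin φ = -0.921306, cos φ = 0.388839, sin λ = 0.407373, cos λ = -0.913262.
East component: ΔE = −sin λ·ΔX + cos λ·ΔY = −(0.407373)(-203.0) + (-0.913262)(396.5) = -279.41 m.
1° of latitude spans πR/180 = 111177 m; at latitude φ, 1° of longitude spans that × cos φ = 43230.2 m, so Δλ = -279.41 / 43230.2 × 3600 = -23.268″.

Δλ = -23.27″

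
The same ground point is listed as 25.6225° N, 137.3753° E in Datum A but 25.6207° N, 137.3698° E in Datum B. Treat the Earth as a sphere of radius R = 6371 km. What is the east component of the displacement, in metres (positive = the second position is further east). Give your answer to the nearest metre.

ΔE = -551 m

Δφ = 25.6207° − 25.6225° = -0.0018°; Δλ = 137.3698° − 137.3753° = -0.0055°.
1° along a meridian = πR/180 = 111195 m.
ΔN = Δφ × 111195 = -200.2 m; ΔE = Δλ × 111195 × cos(25.6225°) = -0.0055 × 111195 × 0.901663 = -551.4 m.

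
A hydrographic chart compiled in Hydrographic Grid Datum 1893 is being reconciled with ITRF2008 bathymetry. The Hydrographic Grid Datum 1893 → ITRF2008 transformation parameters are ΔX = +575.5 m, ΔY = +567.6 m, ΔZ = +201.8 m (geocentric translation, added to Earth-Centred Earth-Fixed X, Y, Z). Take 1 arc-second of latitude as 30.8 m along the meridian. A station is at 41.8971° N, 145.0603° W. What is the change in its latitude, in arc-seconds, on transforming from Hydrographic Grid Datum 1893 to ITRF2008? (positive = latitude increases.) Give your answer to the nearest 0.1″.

Δφ = 22.2″

sin φ = 0.667795, cos φ = 0.744345, sin λ = -0.572714, cos λ = -0.819755.
North component: ΔN = −sin φ cos λ·ΔX − sin φ sin λ·ΔY + cos φ·ΔZ = −(0.667795)(-0.819755)(575.5) − (0.667795)(-0.572714)(567.6) + (0.744345)(201.8) = 682.34 m.
1° of latitude spans 3600 × 30.80 = 110880 m, so Δφ = 682.34 / 110880 × 3600 = 22.154″.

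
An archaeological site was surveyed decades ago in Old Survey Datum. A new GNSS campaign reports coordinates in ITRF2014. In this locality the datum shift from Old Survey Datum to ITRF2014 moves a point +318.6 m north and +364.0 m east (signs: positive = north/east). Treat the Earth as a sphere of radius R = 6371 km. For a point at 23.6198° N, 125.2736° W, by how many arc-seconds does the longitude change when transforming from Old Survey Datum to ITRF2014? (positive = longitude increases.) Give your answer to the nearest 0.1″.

At latitude 23.6198°, cos φ = 0.916224.
One radian of longitude at latitude φ spans R cos φ, so Δλ = ΔE / (R cos φ) = 364.0 / (6371000 × 0.916224) = 6.2358e-05 rad = 12.862″.

Δλ = 12.9″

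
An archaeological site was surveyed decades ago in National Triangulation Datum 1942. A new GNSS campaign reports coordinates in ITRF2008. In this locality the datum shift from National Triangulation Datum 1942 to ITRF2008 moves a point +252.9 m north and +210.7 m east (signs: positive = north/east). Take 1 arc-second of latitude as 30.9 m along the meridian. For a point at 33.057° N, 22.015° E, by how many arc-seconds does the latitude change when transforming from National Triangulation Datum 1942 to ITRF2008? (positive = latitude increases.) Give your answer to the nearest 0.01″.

1″ of latitude = 30.90 m, so Δφ = 252.9 / 30.90 = 8.184″.

Δφ = 8.18″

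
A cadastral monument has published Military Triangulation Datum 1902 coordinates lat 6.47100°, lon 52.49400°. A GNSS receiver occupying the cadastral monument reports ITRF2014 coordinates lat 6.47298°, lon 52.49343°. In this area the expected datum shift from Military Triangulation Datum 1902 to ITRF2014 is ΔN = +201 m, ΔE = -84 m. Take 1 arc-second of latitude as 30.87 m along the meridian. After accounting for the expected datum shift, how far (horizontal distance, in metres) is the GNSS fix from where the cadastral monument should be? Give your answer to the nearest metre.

Observed coordinate differences: Δφ = +0.00198°, Δλ = -0.00057°.
Converting to metres (1° lat = 111132 m, cos φ = 0.993629): observed ΔN = 220.0 m, observed ΔE = -62.9 m.
Subtracting the expected shift leaves a residual of 220.0 − (201) = 19.0 m north and -62.9 − (-84) = 21.1 m east.
Residual distance = √(19.0² + 21.1²) = 28.4 m.

28 m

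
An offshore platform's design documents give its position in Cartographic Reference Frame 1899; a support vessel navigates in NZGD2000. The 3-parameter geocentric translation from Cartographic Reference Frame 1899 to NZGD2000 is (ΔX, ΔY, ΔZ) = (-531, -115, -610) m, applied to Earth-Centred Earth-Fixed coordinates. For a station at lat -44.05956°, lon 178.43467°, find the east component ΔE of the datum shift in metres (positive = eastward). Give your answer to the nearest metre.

The local east axis at (φ, λ) is (−sin λ, cos λ, 0), so ΔE = −sin(178.43467°)·(-531) + cos(178.43467°)·(-115) = 129.46 m.

ΔE = 129 m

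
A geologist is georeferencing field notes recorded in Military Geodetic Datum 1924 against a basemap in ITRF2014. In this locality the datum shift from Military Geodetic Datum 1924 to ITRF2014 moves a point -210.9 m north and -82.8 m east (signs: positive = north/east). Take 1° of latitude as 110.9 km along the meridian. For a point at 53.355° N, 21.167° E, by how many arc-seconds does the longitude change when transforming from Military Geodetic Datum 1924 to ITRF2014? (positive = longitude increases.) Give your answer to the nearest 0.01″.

Δλ = -4.50″

At latitude 53.355°, cos φ = 0.596855.
1° of longitude at this latitude = 110.9 × cos φ = 66.19 km, so Δλ = -82.8 / 66191.2 = -0.0012509° = -4.503″.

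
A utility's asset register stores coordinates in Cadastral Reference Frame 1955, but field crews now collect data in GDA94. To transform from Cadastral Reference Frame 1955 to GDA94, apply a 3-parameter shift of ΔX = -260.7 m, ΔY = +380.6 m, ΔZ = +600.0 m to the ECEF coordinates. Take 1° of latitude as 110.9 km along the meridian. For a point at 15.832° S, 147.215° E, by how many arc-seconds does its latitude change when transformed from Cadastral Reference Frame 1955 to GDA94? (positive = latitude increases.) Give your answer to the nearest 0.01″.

Δφ = 22.50″

sin φ = -0.272818, cos φ = 0.962066, sin λ = 0.541488, cos λ = -0.840708.
North component: ΔN = −sin φ cos λ·ΔX − sin φ sin λ·ΔY + cos φ·ΔZ = −(-0.272818)(-0.840708)(-260.7) − (-0.272818)(0.541488)(380.6) + (0.962066)(600.0) = 693.26 m.
1° of latitude spans 110900 m, so Δφ = 693.26 / 110900 × 3600 = 22.504″.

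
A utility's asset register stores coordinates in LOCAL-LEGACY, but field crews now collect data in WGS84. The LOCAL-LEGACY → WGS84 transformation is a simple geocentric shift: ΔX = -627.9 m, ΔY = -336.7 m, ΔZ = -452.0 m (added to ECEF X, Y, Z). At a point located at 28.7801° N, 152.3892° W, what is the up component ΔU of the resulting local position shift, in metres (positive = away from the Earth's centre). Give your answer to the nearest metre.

The local up (radial) axis is (cos φ cos λ, cos φ sin λ, sin φ), giving ΔU = 487.663 + 136.772 − 217.615 = 406.82 m.

ΔU = 407 m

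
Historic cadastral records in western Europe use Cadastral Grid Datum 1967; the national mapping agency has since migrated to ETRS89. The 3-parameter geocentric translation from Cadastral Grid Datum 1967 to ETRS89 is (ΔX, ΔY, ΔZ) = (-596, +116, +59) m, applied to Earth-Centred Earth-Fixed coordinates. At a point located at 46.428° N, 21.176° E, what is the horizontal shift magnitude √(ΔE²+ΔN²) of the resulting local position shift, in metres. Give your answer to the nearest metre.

At φ = 46.428°, λ = 21.176°: sin φ = 0.724509, cos φ = 0.689266, sin λ = 0.361234, cos λ = 0.932475.
ΔE = −sin λ·ΔX + cos λ·ΔY = −(0.361234)·(-596) + (0.932475)·(116) = 323.46 m.
ΔN = −sin φ cos λ·ΔX − sin φ sin λ·ΔY + cos φ·ΔZ = −(0.724509)(0.932475)(-596) − (0.724509)(0.361234)(116) + (0.689266)(59) = 412.96 m.
Horizontal magnitude = √(ΔE² + ΔN²) = √(323.46² + 412.96²) = 524.56 m.

525 m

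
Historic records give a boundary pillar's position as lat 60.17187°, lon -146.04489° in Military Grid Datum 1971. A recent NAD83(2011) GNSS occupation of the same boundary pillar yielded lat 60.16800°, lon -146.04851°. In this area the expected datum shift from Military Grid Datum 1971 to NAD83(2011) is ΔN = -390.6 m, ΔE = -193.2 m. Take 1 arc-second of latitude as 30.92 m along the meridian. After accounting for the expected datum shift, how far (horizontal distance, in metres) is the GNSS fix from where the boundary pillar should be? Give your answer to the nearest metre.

41 m

Observed coordinate differences: Δφ = -0.00387°, Δλ = -0.00362°.
Converting to metres (1° lat = 111312 m, cos φ = 0.497400): observed ΔN = -430.8 m, observed ΔE = -200.4 m.
Subtracting the expected shift leaves a residual of -430.8 − (-390.6) = -40.2 m north and -200.4 − (-193.2) = -7.2 m east.
Residual distance = √((-40.2)² + (-7.2)²) = 40.8 m.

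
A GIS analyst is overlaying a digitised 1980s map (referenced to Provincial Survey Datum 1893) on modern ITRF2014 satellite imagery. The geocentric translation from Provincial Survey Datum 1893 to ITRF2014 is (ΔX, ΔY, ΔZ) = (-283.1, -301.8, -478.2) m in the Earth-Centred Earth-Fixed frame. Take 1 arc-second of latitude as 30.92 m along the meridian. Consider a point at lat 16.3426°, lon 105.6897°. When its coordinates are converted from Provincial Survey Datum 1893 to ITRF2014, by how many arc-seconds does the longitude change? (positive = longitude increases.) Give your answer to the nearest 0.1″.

Δλ = 11.9″

sin φ = 0.281380, cos φ = 0.959596, sin λ = 0.962740, cos λ = -0.270427.
East component: ΔE = −sin λ·ΔX + cos λ·ΔY = −(0.962740)(-283.1) + (-0.270427)(-301.8) = 354.17 m.
1° of latitude spans 3600 × 30.92 = 111312 m; at latitude φ, 1° of longitude spans that × cos φ = 106814.6 m, so Δλ = 354.17 / 106814.6 × 3600 = 11.937″.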